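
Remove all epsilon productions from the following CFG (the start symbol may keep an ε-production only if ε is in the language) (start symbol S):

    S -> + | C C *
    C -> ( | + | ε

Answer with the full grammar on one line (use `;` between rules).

S -> + | C C * | C * | *; C -> ( | +

Nullable set = {C}.
ε ∉ L(G), so no ε-production is kept.
For each production, add variants omitting each subset of nullable occurrences: S → C C * gives C C * | C * | *.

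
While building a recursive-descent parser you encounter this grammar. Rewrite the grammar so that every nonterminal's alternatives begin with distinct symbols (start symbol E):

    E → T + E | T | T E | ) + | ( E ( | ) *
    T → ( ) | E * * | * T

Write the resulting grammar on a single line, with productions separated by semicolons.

E → ( E ( | T E' | ) E''; T → ( ) | E * * | * T; E' → + E | ε | E; E'' → + | *

E has alternatives sharing prefix 'T': factor to E → T E' with E' → + E | ε | E.
E has alternatives sharing prefix ')': factor to E → ) E'' with E'' → + | *.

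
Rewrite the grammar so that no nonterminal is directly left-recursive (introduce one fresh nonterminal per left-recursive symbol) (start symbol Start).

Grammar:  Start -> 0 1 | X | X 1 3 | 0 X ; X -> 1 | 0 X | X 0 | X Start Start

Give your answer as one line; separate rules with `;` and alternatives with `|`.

Start -> 0 1 | X | X 1 3 | 0 X; X -> 1 X1 | 0 X X1; X1 -> 0 X1 | Start Start X1 | epsilon

X is directly left-recursive.
For X: α = {0, Start Start}, β = {1, 0 X}. Rewrite as X → β X1 and X1 → α X1 | ε.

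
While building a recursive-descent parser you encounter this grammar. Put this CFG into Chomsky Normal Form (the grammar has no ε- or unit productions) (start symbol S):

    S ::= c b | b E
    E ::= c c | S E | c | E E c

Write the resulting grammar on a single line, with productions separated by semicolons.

Introduce a nonterminal for each terminal appearing in a rule of length ≥ 2: X1 → c, X2 → b.
Binarize each right-hand side of length ≥ 3 by chaining fresh nonterminals (Y1, Y2, …): affected rules were E → E E X1.

S ::= X1 X2 | X2 E; E ::= X1 X1 | S E | c | E Y1; X1 ::= c; X2 ::= b; Y1 ::= E X1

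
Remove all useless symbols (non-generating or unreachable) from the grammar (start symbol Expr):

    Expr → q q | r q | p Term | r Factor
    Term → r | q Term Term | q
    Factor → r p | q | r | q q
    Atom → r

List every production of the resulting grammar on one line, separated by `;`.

Expr → q q | r q | p Term | r Factor; Term → r | q Term Term | q; Factor → r p | q | r | q q

Generating nonterminals: {Atom, Expr, Factor, Term}.
Reachable from Expr after that: {Expr, Factor, Term}.
Removed useless symbols: {Atom} and every production mentioning them.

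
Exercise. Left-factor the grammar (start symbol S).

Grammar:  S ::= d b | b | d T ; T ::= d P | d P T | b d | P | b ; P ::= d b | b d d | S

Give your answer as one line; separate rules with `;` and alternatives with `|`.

S ::= b | d S'; T ::= P | d P T' | b T''; P ::= d b | b d d | S; S' ::= b | T; T' ::= eps | T; T'' ::= d | eps

S has alternatives sharing prefix 'd': factor to S → d S' with S' → b | T.
T has alternatives sharing prefix 'd P': factor to T → d P T' with T' → ε | T.
T has alternatives sharing prefix 'b': factor to T → b T'' with T'' → d | ε.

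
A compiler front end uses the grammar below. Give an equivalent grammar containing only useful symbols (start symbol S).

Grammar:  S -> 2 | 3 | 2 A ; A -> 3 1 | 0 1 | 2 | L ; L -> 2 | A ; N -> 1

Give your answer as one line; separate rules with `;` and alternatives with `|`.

Generating nonterminals: {A, L, N, S}.
Reachable from S after that: {A, L, S}.
Removed useless symbols: {N} and every production mentioning them.

S -> 2 | 3 | 2 A; A -> 3 1 | 0 1 | 2 | L; L -> 2 | A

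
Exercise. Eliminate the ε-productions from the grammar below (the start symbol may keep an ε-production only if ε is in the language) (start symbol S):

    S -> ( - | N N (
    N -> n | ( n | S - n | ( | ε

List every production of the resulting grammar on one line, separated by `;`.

Nullable set = {N}.
ε ∉ L(G), so no ε-production is kept.
Expand every rule over subsets of its nullable positions: S → N N ( gives N N ( | N ( | (.

S -> ( - | N N ( | N ( | (; N -> n | ( n | S - n | (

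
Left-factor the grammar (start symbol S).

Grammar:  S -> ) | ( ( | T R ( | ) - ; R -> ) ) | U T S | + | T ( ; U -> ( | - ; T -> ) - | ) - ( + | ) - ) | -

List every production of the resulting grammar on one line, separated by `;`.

S has alternatives sharing prefix ')': factor to S → ) S' with S' → ε | -.
T has alternatives sharing prefix ') -': factor to T → ) - T' with T' → ε | ( + | ).

S -> ( ( | T R ( | ) S'; R -> ) ) | U T S | + | T (; U -> ( | -; T -> - | ) - T'; S' -> ε | -; T' -> ε | ( + | )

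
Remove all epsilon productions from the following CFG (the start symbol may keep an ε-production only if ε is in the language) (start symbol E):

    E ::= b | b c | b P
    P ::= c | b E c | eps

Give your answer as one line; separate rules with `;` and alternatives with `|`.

E ::= b | b c | b P; P ::= c | b E c

Nullable nonterminals: {P}.
ε ∉ L(G), so no ε-production is kept.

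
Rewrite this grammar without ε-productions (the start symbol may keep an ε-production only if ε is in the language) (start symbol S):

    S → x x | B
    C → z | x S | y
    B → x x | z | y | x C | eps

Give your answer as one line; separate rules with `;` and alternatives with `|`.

S → x x | B | ε; C → z | x S | x | y; B → x x | z | y | x C

Nullable nonterminals: {B, S}.
ε ∈ L(G) since S is nullable, so keep S → ε.
For each production, add variants omitting each subset of nullable occurrences: C → x S gives x S | x.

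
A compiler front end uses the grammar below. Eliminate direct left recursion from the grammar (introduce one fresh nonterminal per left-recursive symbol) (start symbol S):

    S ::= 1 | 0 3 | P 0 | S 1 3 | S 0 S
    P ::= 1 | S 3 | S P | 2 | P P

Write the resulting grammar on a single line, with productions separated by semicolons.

S, P are directly left-recursive.
For S: α = {1 3, 0 S}, β = {1, 0 3, P 0}. Rewrite as S → β S' and S' → α S' | ε.
For P: α = {P}, β = {1, S 3, S P, 2}. Rewrite as P → β P' and P' → α P' | ε.

S ::= 1 S' | 0 3 S' | P 0 S'; P ::= 1 P' | S 3 P' | S P P' | 2 P'; S' ::= 1 3 S' | 0 S S' | ε; P' ::= P P' | ε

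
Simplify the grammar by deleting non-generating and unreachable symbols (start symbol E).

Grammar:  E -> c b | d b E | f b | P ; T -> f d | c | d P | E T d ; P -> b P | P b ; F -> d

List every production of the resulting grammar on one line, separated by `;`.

E -> c b | d b E | f b

Generating nonterminals: {E, F, T}.
Reachable from E after that: {E}.
Removed useless symbols: {F, P, T} and every production mentioning them.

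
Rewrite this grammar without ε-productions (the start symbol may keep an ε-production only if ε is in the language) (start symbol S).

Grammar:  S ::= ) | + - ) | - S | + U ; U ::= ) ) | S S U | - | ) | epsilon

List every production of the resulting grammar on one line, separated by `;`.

S ::= ) | + - ) | - S | + U | +; U ::= ) ) | S S U | S S | - | )

The nullable symbols are {U}.
ε ∉ L(G), so no ε-production is kept.
For each production, add variants omitting each subset of nullable occurrences: S → + U gives + U | +. U → S S U gives S S U | S S.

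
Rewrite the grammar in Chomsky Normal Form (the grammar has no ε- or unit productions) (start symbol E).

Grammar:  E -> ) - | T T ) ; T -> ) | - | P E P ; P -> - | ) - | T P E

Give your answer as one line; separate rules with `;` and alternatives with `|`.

E -> X1 X2 | T Y1; T -> ) | - | P Y2; P -> - | X1 X2 | T Y3; X1 -> ); X2 -> -; Y1 -> T X1; Y2 -> E P; Y3 -> P E

Introduce a nonterminal for each terminal appearing in a rule of length ≥ 2: X1 → ), X2 → -.
Binarize each right-hand side of length ≥ 3 by chaining fresh nonterminals (Y1, Y2, …): affected rules were E → T T X1; T → P E P; P → T P E.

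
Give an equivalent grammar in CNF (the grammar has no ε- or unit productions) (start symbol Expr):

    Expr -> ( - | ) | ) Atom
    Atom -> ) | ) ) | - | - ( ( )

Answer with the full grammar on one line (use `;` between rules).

Expr -> X1 X2 | ) | X3 Atom; Atom -> ) | X3 X3 | - | X2 Y1; X1 -> (; X2 -> -; X3 -> ); Y1 -> X1 Y2; Y2 -> X1 X3

Introduce a nonterminal for each terminal appearing in a rule of length ≥ 2: X1 → (, X2 → -, X3 → ).
Binarize each right-hand side of length ≥ 3 by chaining fresh nonterminals (Y1, Y2, …): affected rules were Atom → X2 X1 X1 X3.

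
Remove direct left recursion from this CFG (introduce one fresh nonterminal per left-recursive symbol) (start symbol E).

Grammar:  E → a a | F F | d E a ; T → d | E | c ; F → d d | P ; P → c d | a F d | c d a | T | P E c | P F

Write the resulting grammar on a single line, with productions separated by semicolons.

E → a a | F F | d E a; T → d | E | c; F → d d | P; P → c d P' | a F d P' | c d a P' | T P'; P' → E c P' | F P' | ε

P is directly left-recursive.
For P: α = {E c, F}, β = {c d, a F d, c d a, T}. Rewrite as P → β P' and P' → α P' | ε.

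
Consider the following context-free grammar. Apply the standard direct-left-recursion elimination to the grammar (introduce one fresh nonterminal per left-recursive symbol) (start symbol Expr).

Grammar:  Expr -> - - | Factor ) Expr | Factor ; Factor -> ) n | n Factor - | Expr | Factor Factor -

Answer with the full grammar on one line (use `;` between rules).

Left recursion appears on Factor.
For Factor: α = {Factor -}, β = {) n, n Factor -, Expr}. Rewrite as Factor → β Factor1 and Factor1 → α Factor1 | ε.

Expr -> - - | Factor ) Expr | Factor; Factor -> ) n Factor1 | n Factor - Factor1 | Expr Factor1; Factor1 -> Factor - Factor1 | ε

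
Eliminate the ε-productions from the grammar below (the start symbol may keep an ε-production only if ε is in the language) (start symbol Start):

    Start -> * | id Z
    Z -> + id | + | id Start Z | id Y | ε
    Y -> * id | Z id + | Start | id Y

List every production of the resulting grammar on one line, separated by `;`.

Start -> * | id Z | id; Z -> + id | + | id Start Z | id Start | id Y; Y -> * id | Z id + | id + | Start | id Y

Nullable set = {Z}.
ε ∉ L(G), so no ε-production is kept.
Add the nullable-subset variants: Start → id Z gives id Z | id. Z → id Start Z gives id Start Z | id Start. Y → Z id + gives Z id + | id +.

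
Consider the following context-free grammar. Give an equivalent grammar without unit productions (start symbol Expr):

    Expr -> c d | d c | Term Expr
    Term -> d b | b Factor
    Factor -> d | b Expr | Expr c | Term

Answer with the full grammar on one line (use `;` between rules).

Unit pairs: Factor ⇒* {Term}.
Replace each nonterminal's rules with the union of the non-unit rules of every nonterminal it unit-derives.

Expr -> c d | d c | Term Expr; Term -> d b | b Factor; Factor -> d b | b Factor | d | b Expr | Expr c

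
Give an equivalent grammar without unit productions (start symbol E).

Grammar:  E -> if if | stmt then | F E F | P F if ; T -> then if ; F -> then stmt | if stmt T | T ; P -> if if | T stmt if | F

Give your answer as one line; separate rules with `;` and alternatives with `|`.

E -> if if | stmt then | F E F | P F if; T -> then if; F -> then stmt | if stmt T | then if; P -> then stmt | if stmt T | if if | T stmt if | then if

Unit pairs: F ⇒* {T}; P ⇒* {F, T}.
For each unit pair (A, B), copy every non-unit production of B to A, then drop all unit productions.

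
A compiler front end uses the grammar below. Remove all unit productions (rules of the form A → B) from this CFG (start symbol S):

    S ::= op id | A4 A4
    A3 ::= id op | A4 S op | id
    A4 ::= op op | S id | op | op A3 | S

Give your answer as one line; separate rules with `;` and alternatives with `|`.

S ::= op id | A4 A4; A3 ::= id op | A4 S op | id; A4 ::= op op | S id | op | op A3 | op id | A4 A4

Unit pairs: A4 ⇒* {S}.
For each unit pair (A, B), copy every non-unit production of B to A, then drop all unit productions.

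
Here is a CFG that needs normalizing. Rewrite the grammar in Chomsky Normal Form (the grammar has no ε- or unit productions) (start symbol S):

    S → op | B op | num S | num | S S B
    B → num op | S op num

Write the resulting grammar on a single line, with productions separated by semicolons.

S → op | B X1 | X2 S | num | S Y1; B → X2 X1 | S Y2; X1 → op; X2 → num; Y1 → S B; Y2 → X1 X2

Introduce a nonterminal for each terminal appearing in a rule of length ≥ 2: X1 → op, X2 → num.
Binarize each right-hand side of length ≥ 3 by chaining fresh nonterminals (Y1, Y2, …): affected rules were S → S S B; B → S X1 X2.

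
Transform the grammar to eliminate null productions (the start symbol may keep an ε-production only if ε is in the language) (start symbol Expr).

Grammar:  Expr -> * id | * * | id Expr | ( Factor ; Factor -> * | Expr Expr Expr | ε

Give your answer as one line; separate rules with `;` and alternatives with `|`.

Nullable set = {Factor}.
ε ∉ L(G), so no ε-production is kept.
Add the nullable-subset variants: Expr → ( Factor gives ( Factor | (.

Expr -> * id | * * | id Expr | ( Factor | (; Factor -> * | Expr Expr Expr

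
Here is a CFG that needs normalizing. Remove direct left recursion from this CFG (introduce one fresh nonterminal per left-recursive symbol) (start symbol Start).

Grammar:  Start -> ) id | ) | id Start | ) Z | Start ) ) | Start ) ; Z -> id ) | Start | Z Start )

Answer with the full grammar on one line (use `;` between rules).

Left recursion appears on Start, Z.
For Start: α = {) ), )}, β = {) id, ), id Start, ) Z}. Rewrite as Start → β Start1 and Start1 → α Start1 | ε.
For Z: α = {Start )}, β = {id ), Start}. Rewrite as Z → β Z1 and Z1 → α Z1 | ε.

Start -> ) id Start1 | ) Start1 | id Start Start1 | ) Z Start1; Z -> id ) Z1 | Start Z1; Start1 -> ) ) Start1 | ) Start1 | ε; Z1 -> Start ) Z1 | ε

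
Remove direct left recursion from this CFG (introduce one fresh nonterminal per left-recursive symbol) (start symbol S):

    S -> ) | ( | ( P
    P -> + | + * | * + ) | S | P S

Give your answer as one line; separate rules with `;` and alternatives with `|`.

S -> ) | ( | ( P; P -> + P' | + * P' | * + ) P' | S P'; P' -> S P' | ε

Left recursion appears on P.
For P: α = {S}, β = {+, + *, * + ), S}. Rewrite as P → β P' and P' → α P' | ε.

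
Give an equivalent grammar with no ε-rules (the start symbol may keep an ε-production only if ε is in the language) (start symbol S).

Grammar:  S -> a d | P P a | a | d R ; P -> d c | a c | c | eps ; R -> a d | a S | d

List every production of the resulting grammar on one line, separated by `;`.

The nullable symbols are {P}.
ε ∉ L(G), so no ε-production is kept.
For each production, add variants omitting each subset of nullable occurrences: S → P P a gives P P a | P a | a.

S -> a d | P P a | P a | a | d R; P -> d c | a c | c; R -> a d | a S | d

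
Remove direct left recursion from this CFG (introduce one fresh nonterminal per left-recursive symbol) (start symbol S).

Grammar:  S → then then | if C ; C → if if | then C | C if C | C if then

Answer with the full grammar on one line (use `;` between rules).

Directly left-recursive nonterminal: C.
For C: α = {if C, if then}, β = {if if, then C}. Rewrite as C → β C' and C' → α C' | ε.

S → then then | if C; C → if if C' | then C C'; C' → if C C' | if then C' | ε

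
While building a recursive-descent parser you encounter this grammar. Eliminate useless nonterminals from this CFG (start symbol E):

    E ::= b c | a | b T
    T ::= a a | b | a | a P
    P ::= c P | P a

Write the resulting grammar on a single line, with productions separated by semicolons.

E ::= b c | a | b T; T ::= a a | b | a

Generating nonterminals: {E, T}.
Reachable from E after that: {E, T}.
Removed useless symbols: {P} and every production mentioning them.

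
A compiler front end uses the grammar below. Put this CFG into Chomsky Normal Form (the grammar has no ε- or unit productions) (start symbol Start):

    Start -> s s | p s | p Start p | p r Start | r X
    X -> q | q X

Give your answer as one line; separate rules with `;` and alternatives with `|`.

Start -> X1 X1 | X2 X1 | X2 Y1 | X2 Y2 | X3 X; X -> q | X4 X; X1 -> s; X2 -> p; X3 -> r; X4 -> q; Y1 -> Start X2; Y2 -> X3 Start

Introduce a nonterminal for each terminal appearing in a rule of length ≥ 2: X1 → s, X2 → p, X3 → r, X4 → q.
Binarize each right-hand side of length ≥ 3 by chaining fresh nonterminals (Y1, Y2, …): affected rules were Start → X2 Start X2; Start → X2 X3 Start.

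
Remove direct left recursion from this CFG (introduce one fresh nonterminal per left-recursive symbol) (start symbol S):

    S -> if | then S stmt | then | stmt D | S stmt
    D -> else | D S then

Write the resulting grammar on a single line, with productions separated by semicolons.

Left recursion appears on S, D.
For S: α = {stmt}, β = {if, then S stmt, then, stmt D}. Rewrite as S → β S' and S' → α S' | ε.
For D: α = {S then}, β = {else}. Rewrite as D → β D' and D' → α D' | ε.

S -> if S' | then S stmt S' | then S' | stmt D S'; D -> else D'; S' -> stmt S' | ε; D' -> S then D' | ε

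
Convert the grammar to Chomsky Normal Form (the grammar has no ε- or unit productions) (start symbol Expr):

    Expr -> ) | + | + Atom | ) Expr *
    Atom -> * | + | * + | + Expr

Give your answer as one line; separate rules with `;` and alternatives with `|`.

Expr -> ) | + | X1 Atom | X2 Y1; Atom -> * | + | X3 X1 | X1 Expr; X1 -> +; X2 -> ); X3 -> *; Y1 -> Expr X3

Introduce a nonterminal for each terminal appearing in a rule of length ≥ 2: X1 → +, X2 → ), X3 → *.
Binarize each right-hand side of length ≥ 3 by chaining fresh nonterminals (Y1, Y2, …): affected rules were Expr → X2 Expr X3.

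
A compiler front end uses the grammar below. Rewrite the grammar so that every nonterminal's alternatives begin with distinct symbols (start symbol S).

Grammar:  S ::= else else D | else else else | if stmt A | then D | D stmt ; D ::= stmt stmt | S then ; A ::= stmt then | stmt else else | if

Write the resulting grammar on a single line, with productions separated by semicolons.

S has alternatives sharing prefix 'else else': factor to S → else else S' with S' → D | else.
A has alternatives sharing prefix 'stmt': factor to A → stmt A' with A' → then | else else.

S ::= if stmt A | then D | D stmt | else else S'; D ::= stmt stmt | S then; A ::= if | stmt A'; S' ::= D | else; A' ::= then | else else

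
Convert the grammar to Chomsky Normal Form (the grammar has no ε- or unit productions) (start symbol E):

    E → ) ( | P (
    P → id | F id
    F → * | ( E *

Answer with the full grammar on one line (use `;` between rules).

Introduce a nonterminal for each terminal appearing in a rule of length ≥ 2: X1 → ), X2 → (, X3 → id, X4 → *.
Binarize each right-hand side of length ≥ 3 by chaining fresh nonterminals (Y1, Y2, …): affected rules were F → X2 E X4.

E → X1 X2 | P X2; P → id | F X3; F → * | X2 Y1; X1 → ); X2 → (; X3 → id; X4 → *; Y1 → E X4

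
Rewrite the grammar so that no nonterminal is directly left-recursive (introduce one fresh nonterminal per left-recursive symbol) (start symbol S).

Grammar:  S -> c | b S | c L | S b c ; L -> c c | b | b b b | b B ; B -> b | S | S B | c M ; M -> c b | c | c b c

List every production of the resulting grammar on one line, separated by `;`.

S -> c S' | b S S' | c L S'; L -> c c | b | b b b | b B; B -> b | S | S B | c M; M -> c b | c | c b c; S' -> b c S' | ε

Directly left-recursive nonterminal: S.
For S: α = {b c}, β = {c, b S, c L}. Rewrite as S → β S' and S' → α S' | ε.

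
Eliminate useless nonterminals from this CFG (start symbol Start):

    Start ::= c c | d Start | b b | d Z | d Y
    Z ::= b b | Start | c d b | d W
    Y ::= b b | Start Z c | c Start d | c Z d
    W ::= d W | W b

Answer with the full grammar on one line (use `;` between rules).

Generating nonterminals: {Start, Y, Z}.
Reachable from Start after that: {Start, Y, Z}.
Removed useless symbols: {W} and every production mentioning them.

Start ::= c c | d Start | b b | d Z | d Y; Z ::= b b | Start | c d b; Y ::= b b | Start Z c | c Start d | c Z d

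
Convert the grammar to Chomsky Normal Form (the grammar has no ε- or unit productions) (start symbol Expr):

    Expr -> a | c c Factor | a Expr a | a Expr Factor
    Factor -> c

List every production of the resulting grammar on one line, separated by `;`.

Expr -> a | X1 Y1 | X2 Y2 | X2 Y3; Factor -> c; X1 -> c; X2 -> a; Y1 -> X1 Factor; Y2 -> Expr X2; Y3 -> Expr Factor

Introduce a nonterminal for each terminal appearing in a rule of length ≥ 2: X1 → c, X2 → a.
Binarize each right-hand side of length ≥ 3 by chaining fresh nonterminals (Y1, Y2, …): affected rules were Expr → X1 X1 Factor; Expr → X2 Expr X2; Expr → X2 Expr Factor.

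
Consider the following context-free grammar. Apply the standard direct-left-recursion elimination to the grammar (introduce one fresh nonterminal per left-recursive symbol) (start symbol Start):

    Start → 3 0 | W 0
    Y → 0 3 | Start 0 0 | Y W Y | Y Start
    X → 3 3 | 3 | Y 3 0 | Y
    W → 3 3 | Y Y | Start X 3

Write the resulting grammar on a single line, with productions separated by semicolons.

Start → 3 0 | W 0; Y → 0 3 Y1 | Start 0 0 Y1; X → 3 3 | 3 | Y 3 0 | Y; W → 3 3 | Y Y | Start X 3; Y1 → W Y Y1 | Start Y1 | ε

Y is directly left-recursive.
For Y: α = {W Y, Start}, β = {0 3, Start 0 0}. Rewrite as Y → β Y1 and Y1 → α Y1 | ε.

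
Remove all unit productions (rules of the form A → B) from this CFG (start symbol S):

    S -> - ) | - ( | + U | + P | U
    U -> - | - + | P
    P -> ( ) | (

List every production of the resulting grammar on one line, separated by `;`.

S -> - | - + | - ) | - ( | + U | + P | ( ) | (; U -> - | - + | ( ) | (; P -> ( ) | (

Unit pairs: S ⇒* {P, U}; U ⇒* {P}.
For each unit pair (A, B), copy every non-unit production of B to A, then drop all unit productions.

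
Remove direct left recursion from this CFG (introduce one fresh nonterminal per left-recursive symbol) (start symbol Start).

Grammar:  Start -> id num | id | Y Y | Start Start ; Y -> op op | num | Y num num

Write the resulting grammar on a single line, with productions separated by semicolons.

Left recursion appears on Start, Y.
For Start: α = {Start}, β = {id num, id, Y Y}. Rewrite as Start → β Start1 and Start1 → α Start1 | ε.
For Y: α = {num num}, β = {op op, num}. Rewrite as Y → β Y1 and Y1 → α Y1 | ε.

Start -> id num Start1 | id Start1 | Y Y Start1; Y -> op op Y1 | num Y1; Start1 -> Start Start1 | ε; Y1 -> num num Y1 | ε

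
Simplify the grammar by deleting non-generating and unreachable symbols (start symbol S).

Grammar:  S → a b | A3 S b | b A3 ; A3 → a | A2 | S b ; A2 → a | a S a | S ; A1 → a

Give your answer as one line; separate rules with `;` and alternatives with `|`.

S → a b | A3 S b | b A3; A3 → a | A2 | S b; A2 → a | a S a | S

Generating nonterminals: {A1, A2, A3, S}.
Reachable from S after that: {A2, A3, S}.
Removed useless symbols: {A1} and every production mentioning them.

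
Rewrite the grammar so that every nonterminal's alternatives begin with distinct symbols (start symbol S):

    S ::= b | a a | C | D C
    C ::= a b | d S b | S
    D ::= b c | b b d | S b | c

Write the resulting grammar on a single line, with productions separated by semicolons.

D has alternatives sharing prefix 'b': factor to D → b D' with D' → c | b d.

S ::= b | a a | C | D C; C ::= a b | d S b | S; D ::= S b | c | b D'; D' ::= c | b d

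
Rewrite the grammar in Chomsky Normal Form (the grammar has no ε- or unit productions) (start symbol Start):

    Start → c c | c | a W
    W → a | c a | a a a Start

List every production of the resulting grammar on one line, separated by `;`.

Introduce a nonterminal for each terminal appearing in a rule of length ≥ 2: X1 → c, X2 → a.
Binarize each right-hand side of length ≥ 3 by chaining fresh nonterminals (Y1, Y2, …): affected rules were W → X2 X2 X2 Start.

Start → X1 X1 | c | X2 W; W → a | X1 X2 | X2 Y1; X1 → c; X2 → a; Y1 → X2 Y2; Y2 → X2 Start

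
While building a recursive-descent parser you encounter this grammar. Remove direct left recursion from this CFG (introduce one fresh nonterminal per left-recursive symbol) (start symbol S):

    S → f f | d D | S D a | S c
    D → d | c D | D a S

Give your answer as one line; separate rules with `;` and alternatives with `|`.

S → f f S' | d D S'; D → d D' | c D D'; S' → D a S' | c S' | ε; D' → a S D' | ε

Directly left-recursive nonterminals: S, D.
For S: α = {D a, c}, β = {f f, d D}. Rewrite as S → β S' and S' → α S' | ε.
For D: α = {a S}, β = {d, c D}. Rewrite as D → β D' and D' → α D' | ε.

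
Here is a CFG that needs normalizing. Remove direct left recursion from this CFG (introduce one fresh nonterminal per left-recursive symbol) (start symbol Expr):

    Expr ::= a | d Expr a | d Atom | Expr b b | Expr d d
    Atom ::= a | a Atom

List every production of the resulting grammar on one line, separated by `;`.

Expr ::= a Expr1 | d Expr a Expr1 | d Atom Expr1; Atom ::= a | a Atom; Expr1 ::= b b Expr1 | d d Expr1 | ε

Left recursion appears on Expr.
For Expr: α = {b b, d d}, β = {a, d Expr a, d Atom}. Rewrite as Expr → β Expr1 and Expr1 → α Expr1 | ε.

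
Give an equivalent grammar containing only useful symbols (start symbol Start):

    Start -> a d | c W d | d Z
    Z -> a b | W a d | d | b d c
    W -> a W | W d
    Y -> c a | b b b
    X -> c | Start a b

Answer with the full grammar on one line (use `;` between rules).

Start -> a d | d Z; Z -> a b | d | b d c

Generating nonterminals: {Start, X, Y, Z}.
Reachable from Start after that: {Start, Z}.
Removed useless symbols: {W, X, Y} and every production mentioning them.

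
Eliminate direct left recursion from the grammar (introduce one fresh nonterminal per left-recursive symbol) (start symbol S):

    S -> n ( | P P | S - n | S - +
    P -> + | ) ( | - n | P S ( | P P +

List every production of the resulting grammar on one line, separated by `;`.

S, P are directly left-recursive.
For S: α = {- n, - +}, β = {n (, P P}. Rewrite as S → β S' and S' → α S' | ε.
For P: α = {S (, P +}, β = {+, ) (, - n}. Rewrite as P → β P' and P' → α P' | ε.

S -> n ( S' | P P S'; P -> + P' | ) ( P' | - n P'; S' -> - n S' | - + S' | ε; P' -> S ( P' | P + P' | ε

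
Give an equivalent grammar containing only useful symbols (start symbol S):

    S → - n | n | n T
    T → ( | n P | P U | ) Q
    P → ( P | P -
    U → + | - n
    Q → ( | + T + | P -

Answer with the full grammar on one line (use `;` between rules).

S → - n | n | n T; T → ( | ) Q; Q → ( | + T +

Generating nonterminals: {Q, S, T, U}.
Reachable from S after that: {Q, S, T}.
Removed useless symbols: {P, U} and every production mentioning them.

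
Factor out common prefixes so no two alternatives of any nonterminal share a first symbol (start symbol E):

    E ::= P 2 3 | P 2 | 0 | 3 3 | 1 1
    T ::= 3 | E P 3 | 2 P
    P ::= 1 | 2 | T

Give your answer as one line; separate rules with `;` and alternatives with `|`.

E has alternatives sharing prefix 'P 2': factor to E → P 2 E' with E' → 3 | ε.

E ::= 0 | 3 3 | 1 1 | P 2 E'; T ::= 3 | E P 3 | 2 P; P ::= 1 | 2 | T; E' ::= 3 | epsilon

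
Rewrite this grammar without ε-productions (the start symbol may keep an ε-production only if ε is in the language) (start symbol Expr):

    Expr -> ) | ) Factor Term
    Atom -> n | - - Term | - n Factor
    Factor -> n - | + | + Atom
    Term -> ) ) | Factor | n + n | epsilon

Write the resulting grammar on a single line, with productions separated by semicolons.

Expr -> ) | ) Factor Term | ) Factor; Atom -> n | - - Term | - - | - n Factor; Factor -> n - | + | + Atom; Term -> ) ) | Factor | n + n

Nullable nonterminals: {Term}.
ε ∉ L(G), so no ε-production is kept.
Expand every rule over subsets of its nullable positions: Expr → ) Factor Term gives ) Factor Term | ) Factor. Atom → - - Term gives - - Term | - -.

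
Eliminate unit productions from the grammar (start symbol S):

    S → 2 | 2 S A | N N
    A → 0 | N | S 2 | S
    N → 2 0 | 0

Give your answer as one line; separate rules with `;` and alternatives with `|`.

Unit pairs: A ⇒* {N, S}.
Replace each nonterminal's rules with the union of the non-unit rules of every nonterminal it unit-derives.

S → 2 | 2 S A | N N; A → 2 | 2 S A | N N | 2 0 | 0 | S 2; N → 2 0 | 0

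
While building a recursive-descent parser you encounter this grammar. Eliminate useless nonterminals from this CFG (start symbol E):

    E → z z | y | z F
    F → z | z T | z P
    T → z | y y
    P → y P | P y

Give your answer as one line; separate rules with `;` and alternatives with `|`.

Generating nonterminals: {E, F, T}.
Reachable from E after that: {E, F, T}.
Removed useless symbols: {P} and every production mentioning them.

E → z z | y | z F; F → z | z T; T → z | y y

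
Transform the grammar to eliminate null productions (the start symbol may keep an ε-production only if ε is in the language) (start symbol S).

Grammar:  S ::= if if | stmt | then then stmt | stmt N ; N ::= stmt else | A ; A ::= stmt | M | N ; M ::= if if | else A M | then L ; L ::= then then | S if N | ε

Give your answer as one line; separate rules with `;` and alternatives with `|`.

S ::= if if | stmt | then then stmt | stmt N; N ::= stmt else | A; A ::= stmt | M | N; M ::= if if | else A M | then L | then; L ::= then then | S if N

Nullable set = {L}.
ε ∉ L(G), so no ε-production is kept.
Expand every rule over subsets of its nullable positions: M → then L gives then L | then.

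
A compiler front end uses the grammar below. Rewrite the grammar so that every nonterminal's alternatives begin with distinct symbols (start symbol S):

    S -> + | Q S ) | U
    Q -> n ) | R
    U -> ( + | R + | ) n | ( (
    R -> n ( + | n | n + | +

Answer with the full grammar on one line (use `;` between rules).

S -> + | Q S ) | U; Q -> n ) | R; U -> R + | ) n | ( U'; R -> + | n R'; U' -> + | (; R' -> ( + | ε | +

U has alternatives sharing prefix '(': factor to U → ( U' with U' → + | (.
R has alternatives sharing prefix 'n': factor to R → n R' with R' → ( + | ε | +.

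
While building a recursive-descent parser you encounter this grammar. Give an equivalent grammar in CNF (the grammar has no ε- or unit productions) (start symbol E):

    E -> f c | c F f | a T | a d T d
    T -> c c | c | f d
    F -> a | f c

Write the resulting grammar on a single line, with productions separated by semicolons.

Introduce a nonterminal for each terminal appearing in a rule of length ≥ 2: X1 → f, X2 → c, X3 → a, X4 → d.
Binarize each right-hand side of length ≥ 3 by chaining fresh nonterminals (Y1, Y2, …): affected rules were E → X2 F X1; E → X3 X4 T X4.

E -> X1 X2 | X2 Y1 | X3 T | X3 Y2; T -> X2 X2 | c | X1 X4; F -> a | X1 X2; X1 -> f; X2 -> c; X3 -> a; X4 -> d; Y1 -> F X1; Y2 -> X4 Y3; Y3 -> T X4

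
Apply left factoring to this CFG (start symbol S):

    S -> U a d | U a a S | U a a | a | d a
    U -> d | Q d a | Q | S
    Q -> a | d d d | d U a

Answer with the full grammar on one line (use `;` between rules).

S -> a | d a | U a S'; U -> d | S | Q U'; Q -> a | d Q'; S' -> d | a S''; U' -> d a | epsilon; Q' -> d d | U a; S'' -> S | epsilon

S has alternatives sharing prefix 'U a': factor to S → U a S' with S' → d | a S | a.
U has alternatives sharing prefix 'Q': factor to U → Q U' with U' → d a | ε.
Q has alternatives sharing prefix 'd': factor to Q → d Q' with Q' → d d | U a.
S' has alternatives sharing prefix 'a': factor to S' → a S'' with S'' → S | ε.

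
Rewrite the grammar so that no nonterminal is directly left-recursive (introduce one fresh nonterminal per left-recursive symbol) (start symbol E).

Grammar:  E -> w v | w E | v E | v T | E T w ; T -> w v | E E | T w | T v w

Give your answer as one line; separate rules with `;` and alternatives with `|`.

E -> w v E' | w E E' | v E E' | v T E'; T -> w v T' | E E T'; E' -> T w E' | eps; T' -> w T' | v w T' | eps

Directly left-recursive nonterminals: E, T.
For E: α = {T w}, β = {w v, w E, v E, v T}. Rewrite as E → β E' and E' → α E' | ε.
For T: α = {w, v w}, β = {w v, E E}. Rewrite as T → β T' and T' → α T' | ε.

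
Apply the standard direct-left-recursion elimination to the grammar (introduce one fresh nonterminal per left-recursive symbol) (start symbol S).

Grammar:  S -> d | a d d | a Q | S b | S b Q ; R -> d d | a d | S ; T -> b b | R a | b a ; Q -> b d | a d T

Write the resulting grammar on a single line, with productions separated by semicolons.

S is directly left-recursive.
For S: α = {b, b Q}, β = {d, a d d, a Q}. Rewrite as S → β S' and S' → α S' | ε.

S -> d S' | a d d S' | a Q S'; R -> d d | a d | S; T -> b b | R a | b a; Q -> b d | a d T; S' -> b S' | b Q S' | ε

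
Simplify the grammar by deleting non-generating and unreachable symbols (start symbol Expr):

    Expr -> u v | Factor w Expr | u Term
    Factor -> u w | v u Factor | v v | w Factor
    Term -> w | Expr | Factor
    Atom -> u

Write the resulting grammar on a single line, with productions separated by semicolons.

Generating nonterminals: {Atom, Expr, Factor, Term}.
Reachable from Expr after that: {Expr, Factor, Term}.
Removed useless symbols: {Atom} and every production mentioning them.

Expr -> u v | Factor w Expr | u Term; Factor -> u w | v u Factor | v v | w Factor; Term -> w | Expr | Factor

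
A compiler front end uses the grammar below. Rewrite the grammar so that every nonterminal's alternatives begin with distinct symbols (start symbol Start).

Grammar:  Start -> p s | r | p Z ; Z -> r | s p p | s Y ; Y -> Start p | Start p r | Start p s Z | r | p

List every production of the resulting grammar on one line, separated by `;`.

Start -> r | p Start1; Z -> r | s Z1; Y -> r | p | Start p Y1; Start1 -> s | Z; Z1 -> p p | Y; Y1 -> ε | r | s Z

Start has alternatives sharing prefix 'p': factor to Start → p Start1 with Start1 → s | Z.
Z has alternatives sharing prefix 's': factor to Z → s Z1 with Z1 → p p | Y.
Y has alternatives sharing prefix 'Start p': factor to Y → Start p Y1 with Y1 → ε | r | s Z.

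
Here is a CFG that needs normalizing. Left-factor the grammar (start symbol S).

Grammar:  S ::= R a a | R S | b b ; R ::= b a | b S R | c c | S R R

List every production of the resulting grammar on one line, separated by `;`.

S ::= b b | R S'; R ::= c c | S R R | b R'; S' ::= a a | S; R' ::= a | S R

S has alternatives sharing prefix 'R': factor to S → R S' with S' → a a | S.
R has alternatives sharing prefix 'b': factor to R → b R' with R' → a | S R.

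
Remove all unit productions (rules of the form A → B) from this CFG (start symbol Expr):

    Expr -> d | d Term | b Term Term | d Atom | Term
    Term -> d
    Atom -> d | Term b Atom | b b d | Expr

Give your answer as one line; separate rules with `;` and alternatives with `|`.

Unit pairs: Atom ⇒* {Expr, Term}; Expr ⇒* {Term}.
For every A with A ⇒* B via unit rules, add B's non-unit alternatives to A; then delete every rule of the form X → Y.

Expr -> d | d Term | b Term Term | d Atom; Term -> d; Atom -> d | Term b Atom | b b d | d Term | b Term Term | d Atom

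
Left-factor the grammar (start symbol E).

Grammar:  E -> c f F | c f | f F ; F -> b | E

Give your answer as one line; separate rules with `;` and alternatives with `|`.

E -> f F | c f E'; F -> b | E; E' -> F | ε

E has alternatives sharing prefix 'c f': factor to E → c f E' with E' → F | ε.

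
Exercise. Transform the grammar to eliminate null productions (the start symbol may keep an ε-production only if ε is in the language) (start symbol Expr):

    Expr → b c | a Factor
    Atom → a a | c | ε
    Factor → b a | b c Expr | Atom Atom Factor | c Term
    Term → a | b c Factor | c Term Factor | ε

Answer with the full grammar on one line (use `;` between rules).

Expr → b c | a Factor; Atom → a a | c; Factor → b a | b c Expr | Atom Atom Factor | Atom Factor | c Term | c; Term → a | b c Factor | c Term Factor | c Factor

The nullable symbols are {Atom, Term}.
ε ∉ L(G), so no ε-production is kept.
For each production, add variants omitting each subset of nullable occurrences: Factor → Atom Atom Factor gives Atom Atom Factor | Atom Factor. Factor → c Term gives c Term | c. Term → c Term Factor gives c Term Factor | c Factor.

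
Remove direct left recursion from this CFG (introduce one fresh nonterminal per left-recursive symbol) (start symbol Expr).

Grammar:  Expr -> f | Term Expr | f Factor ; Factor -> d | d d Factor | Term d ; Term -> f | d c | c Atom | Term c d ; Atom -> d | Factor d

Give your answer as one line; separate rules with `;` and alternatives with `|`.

Directly left-recursive nonterminal: Term.
For Term: α = {c d}, β = {f, d c, c Atom}. Rewrite as Term → β Term1 and Term1 → α Term1 | ε.

Expr -> f | Term Expr | f Factor; Factor -> d | d d Factor | Term d; Term -> f Term1 | d c Term1 | c Atom Term1; Atom -> d | Factor d; Term1 -> c d Term1 | ε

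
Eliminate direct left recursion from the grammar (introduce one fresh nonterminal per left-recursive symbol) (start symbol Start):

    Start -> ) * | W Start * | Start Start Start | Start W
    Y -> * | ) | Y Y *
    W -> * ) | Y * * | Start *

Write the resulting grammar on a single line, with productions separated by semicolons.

Directly left-recursive nonterminals: Start, Y.
For Start: α = {Start Start, W}, β = {) *, W Start *}. Rewrite as Start → β Start1 and Start1 → α Start1 | ε.
For Y: α = {Y *}, β = {*, )}. Rewrite as Y → β Y1 and Y1 → α Y1 | ε.

Start -> ) * Start1 | W Start * Start1; Y -> * Y1 | ) Y1; W -> * ) | Y * * | Start *; Start1 -> Start Start Start1 | W Start1 | ε; Y1 -> Y * Y1 | ε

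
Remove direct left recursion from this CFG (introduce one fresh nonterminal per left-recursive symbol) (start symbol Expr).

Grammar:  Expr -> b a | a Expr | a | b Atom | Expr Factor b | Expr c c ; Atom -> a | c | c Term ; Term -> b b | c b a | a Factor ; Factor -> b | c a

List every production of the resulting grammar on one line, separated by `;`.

Expr -> b a Expr1 | a Expr Expr1 | a Expr1 | b Atom Expr1; Atom -> a | c | c Term; Term -> b b | c b a | a Factor; Factor -> b | c a; Expr1 -> Factor b Expr1 | c c Expr1 | epsilon

Expr is directly left-recursive.
For Expr: α = {Factor b, c c}, β = {b a, a Expr, a, b Atom}. Rewrite as Expr → β Expr1 and Expr1 → α Expr1 | ε.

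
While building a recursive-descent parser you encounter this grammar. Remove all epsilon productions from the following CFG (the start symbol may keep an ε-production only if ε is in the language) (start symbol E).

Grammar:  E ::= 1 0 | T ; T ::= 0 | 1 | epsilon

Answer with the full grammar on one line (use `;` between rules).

Nullable nonterminals: {E, T}.
ε ∈ L(G) since E is nullable, so keep E → ε.

E ::= 1 0 | T | epsilon; T ::= 0 | 1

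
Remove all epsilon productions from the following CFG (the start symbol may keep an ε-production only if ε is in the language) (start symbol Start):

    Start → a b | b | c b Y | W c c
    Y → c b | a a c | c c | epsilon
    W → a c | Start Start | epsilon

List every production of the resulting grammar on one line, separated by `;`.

Nullable nonterminals: {W, Y}.
ε ∉ L(G), so no ε-production is kept.
Add the nullable-subset variants: Start → c b Y gives c b Y | c b. Start → W c c gives W c c | c c.

Start → a b | b | c b Y | c b | W c c | c c; Y → c b | a a c | c c; W → a c | Start Start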